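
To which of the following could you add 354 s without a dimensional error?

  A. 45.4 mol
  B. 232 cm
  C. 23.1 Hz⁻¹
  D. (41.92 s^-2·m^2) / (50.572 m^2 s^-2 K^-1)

C.

Reference: s.
Each option:
  A. mol
  B. m
  C. Hz⁻¹ = (s⁻¹)⁻¹ = s  ← same
  D. [m²·s⁻²] / [m²·s⁻²·K⁻¹] = K
Only C. matches s.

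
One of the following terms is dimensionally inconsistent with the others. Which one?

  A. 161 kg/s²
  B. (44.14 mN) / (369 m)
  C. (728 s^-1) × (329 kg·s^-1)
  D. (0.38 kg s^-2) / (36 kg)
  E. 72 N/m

D.

Expand each in SI base units:
  A. kg·s⁻²
  B. [kg·m·s⁻²] / [m] = kg·s⁻²
  C. [s⁻¹] · [kg·s⁻¹] = kg·s⁻²
  D. [kg·s⁻²] / [kg] = s⁻²
  E. N·m⁻¹ = kg·m·s⁻²·m⁻¹ = kg·s⁻²
All reduce to kg·s⁻² except D., which is s⁻².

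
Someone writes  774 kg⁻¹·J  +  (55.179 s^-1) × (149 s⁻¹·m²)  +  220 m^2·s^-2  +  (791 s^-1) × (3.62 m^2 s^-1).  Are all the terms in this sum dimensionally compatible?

Expand each in SI base units:
  774 kg⁻¹·J:  J·kg⁻¹ = N·m·kg⁻¹ = m²·s⁻²
  (55.179 s^-1) × (149 s⁻¹·m²):  [s⁻¹] · [m²·s⁻¹] = m²·s⁻²
  220 m^2·s^-2:  m²·s⁻²
  (791 s^-1) × (3.62 m^2 s^-1):  [s⁻¹] · [m²·s⁻¹] = m²·s⁻²
Every term reduces to m²·s⁻².

Yes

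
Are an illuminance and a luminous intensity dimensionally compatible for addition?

Reduce each to base SI dimensions:
  an illuminance:  [illuminance] = m⁻²·cd
  a luminous intensity:  [luminous intensity] = cd
m⁻²·cd ≠ cd, so they cannot be added.

No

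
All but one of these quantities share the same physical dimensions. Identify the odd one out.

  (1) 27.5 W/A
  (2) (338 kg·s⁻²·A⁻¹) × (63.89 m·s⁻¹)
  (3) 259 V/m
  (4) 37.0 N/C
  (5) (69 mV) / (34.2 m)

Reduce each to base SI dimensions:
  (1) W·A⁻¹ = J·s⁻¹·A⁻¹ = kg·m²·s⁻³·A⁻¹
  (2) [kg·s⁻²·A⁻¹] · [m·s⁻¹] = kg·m·s⁻³·A⁻¹
  (3) V·m⁻¹ = J·C⁻¹·m⁻¹ = kg·m·s⁻³·A⁻¹
  (4) N·C⁻¹ = kg·m·s⁻²·(s·A)⁻¹ = kg·m·s⁻³·A⁻¹
  (5) [kg·m²·s⁻³·A⁻¹] / [m] = kg·m·s⁻³·A⁻¹
All reduce to kg·m·s⁻³·A⁻¹ except (1), which is kg·m²·s⁻³·A⁻¹.

(1)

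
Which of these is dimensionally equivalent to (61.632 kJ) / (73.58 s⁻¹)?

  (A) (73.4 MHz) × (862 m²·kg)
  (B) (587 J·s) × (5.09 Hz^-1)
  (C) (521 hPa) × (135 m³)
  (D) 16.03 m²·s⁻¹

(A)

Reference: [kg·m²·s⁻²] / [s⁻¹] = kg·m²·s⁻¹.
Each option:
  (A) [s⁻¹] · [kg·m²] = kg·m²·s⁻¹  ← same
  (B) [kg·m²·s⁻¹] · [s] = kg·m²
  (C) [kg·m⁻¹·s⁻²] · [m³] = kg·m²·s⁻²
  (D) m²·s⁻¹
Only (A) matches kg·m²·s⁻¹.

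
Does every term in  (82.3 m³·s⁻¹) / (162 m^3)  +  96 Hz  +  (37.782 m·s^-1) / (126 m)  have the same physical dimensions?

Yes

In SI base units:
  (82.3 m³·s⁻¹) / (162 m^3):  [m³·s⁻¹] / [m³] = s⁻¹
  96 Hz:  Hz = s⁻¹
  (37.782 m·s^-1) / (126 m):  [m·s⁻¹] / [m] = s⁻¹
Every term reduces to s⁻¹.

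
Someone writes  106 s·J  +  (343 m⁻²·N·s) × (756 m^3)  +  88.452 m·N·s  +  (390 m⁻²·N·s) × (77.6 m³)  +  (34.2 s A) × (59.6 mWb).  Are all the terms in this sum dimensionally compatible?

Yes

Dimensions:
  106 s·J:  J·s = N·m·s = kg·m²·s⁻¹
  (343 m⁻²·N·s) × (756 m^3):  [kg·m⁻¹·s⁻¹] · [m³] = kg·m²·s⁻¹
  88.452 m·N·s:  N·m·s = kg·m·s⁻²·m·s = kg·m²·s⁻¹
  (390 m⁻²·N·s) × (77.6 m³):  [kg·m⁻¹·s⁻¹] · [m³] = kg·m²·s⁻¹
  (34.2 s A) × (59.6 mWb):  [s·A] · [kg·m²·s⁻²·A⁻¹] = kg·m²·s⁻¹
Every term reduces to kg·m²·s⁻¹.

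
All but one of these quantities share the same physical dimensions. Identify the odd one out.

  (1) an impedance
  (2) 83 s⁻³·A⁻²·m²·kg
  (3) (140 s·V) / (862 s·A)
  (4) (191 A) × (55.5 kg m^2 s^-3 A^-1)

(4)

Dimensions:
  (1) [impedance] = kg·m²·s⁻³·A⁻²
  (2) kg·m²·s⁻³·A⁻²
  (3) [kg·m²·s⁻²·A⁻¹] / [s·A] = kg·m²·s⁻³·A⁻²
  (4) [A] · [kg·m²·s⁻³·A⁻¹] = kg·m²·s⁻³
All reduce to kg·m²·s⁻³·A⁻² except (4), which is kg·m²·s⁻³.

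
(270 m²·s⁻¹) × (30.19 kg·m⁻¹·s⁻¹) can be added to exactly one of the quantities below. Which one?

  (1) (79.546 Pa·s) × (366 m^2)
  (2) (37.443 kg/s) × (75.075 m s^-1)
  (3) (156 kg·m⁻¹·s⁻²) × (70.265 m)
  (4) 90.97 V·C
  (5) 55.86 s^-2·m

(2)

Reference: [m²·s⁻¹] · [kg·m⁻¹·s⁻¹] = kg·m·s⁻².
Each option:
  (1) [kg·m⁻¹·s⁻¹] · [m²] = kg·m·s⁻¹
  (2) [kg·s⁻¹] · [m·s⁻¹] = kg·m·s⁻²  ← same
  (3) [kg·m⁻¹·s⁻²] · [m] = kg·s⁻²
  (4) C·V = s·A·J·C⁻¹ = kg·m²·s⁻²
  (5) m·s⁻²
Only (2) matches kg·m·s⁻².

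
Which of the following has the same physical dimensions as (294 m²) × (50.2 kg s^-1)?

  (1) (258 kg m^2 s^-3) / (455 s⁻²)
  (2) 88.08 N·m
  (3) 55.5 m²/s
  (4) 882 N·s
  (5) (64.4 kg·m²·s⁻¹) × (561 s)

(1)

Reference: [m²] · [kg·s⁻¹] = kg·m²·s⁻¹.
Each option:
  (1) [kg·m²·s⁻³] / [s⁻²] = kg·m²·s⁻¹  ← same
  (2) N·m = kg·m·s⁻²·m = kg·m²·s⁻²
  (3) m²·s⁻¹
  (4) N·s = kg·m·s⁻²·s = kg·m·s⁻¹
  (5) [kg·m²·s⁻¹] · [s] = kg·m²
Only (1) matches kg·m²·s⁻¹.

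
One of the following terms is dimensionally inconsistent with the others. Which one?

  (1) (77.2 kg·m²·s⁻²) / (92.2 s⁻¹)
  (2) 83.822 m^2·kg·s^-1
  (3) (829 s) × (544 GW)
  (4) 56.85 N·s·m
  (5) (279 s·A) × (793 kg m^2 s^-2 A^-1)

(3)

Work out the base dimensions of each:
  (1) [kg·m²·s⁻²] / [s⁻¹] = kg·m²·s⁻¹
  (2) kg·m²·s⁻¹
  (3) [s] · [kg·m²·s⁻³] = kg·m²·s⁻²
  (4) N·m·s = kg·m·s⁻²·m·s = kg·m²·s⁻¹
  (5) [s·A] · [kg·m²·s⁻²·A⁻¹] = kg·m²·s⁻¹
All reduce to kg·m²·s⁻¹ except (3), which is kg·m²·s⁻².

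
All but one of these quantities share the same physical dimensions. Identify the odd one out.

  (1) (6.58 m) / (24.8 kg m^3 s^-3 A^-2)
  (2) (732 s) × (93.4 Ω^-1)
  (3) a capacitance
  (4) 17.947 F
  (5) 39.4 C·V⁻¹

(1)

Dimensions:
  (1) [m] / [kg·m³·s⁻³·A⁻²] = kg⁻¹·m⁻²·s³·A²
  (2) [s] · [kg⁻¹·m⁻²·s³·A²] = kg⁻¹·m⁻²·s⁴·A²
  (3) [capacitance] = kg⁻¹·m⁻²·s⁴·A²
  (4) F = C·V⁻¹ = kg⁻¹·m⁻²·s⁴·A²
  (5) C·V⁻¹ = s·A·(J·C⁻¹)⁻¹ = kg⁻¹·m⁻²·s⁴·A²
All reduce to kg⁻¹·m⁻²·s⁴·A² except (1), which is kg⁻¹·m⁻²·s³·A².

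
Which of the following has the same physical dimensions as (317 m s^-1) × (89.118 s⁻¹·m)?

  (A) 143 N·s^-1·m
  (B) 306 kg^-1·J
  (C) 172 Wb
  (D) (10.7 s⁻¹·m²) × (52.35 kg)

Reference: [m·s⁻¹] · [m·s⁻¹] = m²·s⁻².
Each option:
  (A) N·m·s⁻¹ = kg·m·s⁻²·m·s⁻¹ = kg·m²·s⁻³
  (B) J·kg⁻¹ = N·m·kg⁻¹ = m²·s⁻²  ← same
  (C) Wb = V·s = kg·m²·s⁻²·A⁻¹
  (D) [m²·s⁻¹] · [kg] = kg·m²·s⁻¹
Only (B) matches m²·s⁻².

(B)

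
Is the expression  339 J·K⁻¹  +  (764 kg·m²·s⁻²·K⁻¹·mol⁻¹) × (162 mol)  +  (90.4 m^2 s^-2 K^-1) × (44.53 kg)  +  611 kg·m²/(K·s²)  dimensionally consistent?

Yes

Work out the base dimensions of each:
  339 J·K⁻¹:  J·K⁻¹ = N·m·K⁻¹ = kg·m²·s⁻²·K⁻¹
  (764 kg·m²·s⁻²·K⁻¹·mol⁻¹) × (162 mol):  [kg·m²·s⁻²·K⁻¹·mol⁻¹] · [mol] = kg·m²·s⁻²·K⁻¹
  (90.4 m^2 s^-2 K^-1) × (44.53 kg):  [m²·s⁻²·K⁻¹] · [kg] = kg·m²·s⁻²·K⁻¹
  611 kg·m²/(K·s²):  kg·m²·s⁻²·K⁻¹
Every term reduces to kg·m²·s⁻²·K⁻¹.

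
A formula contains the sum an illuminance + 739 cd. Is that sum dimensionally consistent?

Reduce each to base SI dimensions:
  an illuminance:  [illuminance] = m⁻²·cd
  739 cd:  cd
m⁻²·cd ≠ cd, so they cannot be added.

No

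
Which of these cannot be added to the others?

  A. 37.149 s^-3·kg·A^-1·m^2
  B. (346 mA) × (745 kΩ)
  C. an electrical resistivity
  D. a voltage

Dimensions:
  A. kg·m²·s⁻³·A⁻¹
  B. [A] · [kg·m²·s⁻³·A⁻²] = kg·m²·s⁻³·A⁻¹
  C. [electrical resistivity] = kg·m³·s⁻³·A⁻²
  D. [voltage] = kg·m²·s⁻³·A⁻¹
All reduce to kg·m²·s⁻³·A⁻¹ except C., which is kg·m³·s⁻³·A⁻².

C.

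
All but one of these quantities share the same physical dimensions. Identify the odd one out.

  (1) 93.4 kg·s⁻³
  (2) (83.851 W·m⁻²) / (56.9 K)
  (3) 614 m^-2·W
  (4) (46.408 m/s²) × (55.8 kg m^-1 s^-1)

(2)

Work out the base dimensions of each:
  (1) kg·s⁻³
  (2) [kg·s⁻³] / [K] = kg·s⁻³·K⁻¹
  (3) W·m⁻² = J·s⁻¹·m⁻² = kg·s⁻³
  (4) [m·s⁻²] · [kg·m⁻¹·s⁻¹] = kg·s⁻³
All reduce to kg·s⁻³ except (2), which is kg·s⁻³·K⁻¹.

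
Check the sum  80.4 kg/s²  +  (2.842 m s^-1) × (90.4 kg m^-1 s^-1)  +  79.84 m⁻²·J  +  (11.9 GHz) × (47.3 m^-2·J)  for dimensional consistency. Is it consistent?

No

Work out the base dimensions of each:
  80.4 kg/s²:  kg·s⁻²
  (2.842 m s^-1) × (90.4 kg m^-1 s^-1):  [m·s⁻¹] · [kg·m⁻¹·s⁻¹] = kg·s⁻²
  79.84 m⁻²·J:  J·m⁻² = N·m·m⁻² = kg·s⁻²
  (11.9 GHz) × (47.3 m^-2·J):  [s⁻¹] · [kg·s⁻²] = kg·s⁻³
The terms do not share a single dimension (kg·s⁻² vs kg·s⁻³).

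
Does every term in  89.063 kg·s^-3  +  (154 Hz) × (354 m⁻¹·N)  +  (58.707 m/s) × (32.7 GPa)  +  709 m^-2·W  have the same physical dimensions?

Yes

Dimensions:
  89.063 kg·s^-3:  kg·s⁻³
  (154 Hz) × (354 m⁻¹·N):  [s⁻¹] · [kg·s⁻²] = kg·s⁻³
  (58.707 m/s) × (32.7 GPa):  [m·s⁻¹] · [kg·m⁻¹·s⁻²] = kg·s⁻³
  709 m^-2·W:  W·m⁻² = J·s⁻¹·m⁻² = kg·s⁻³
Every term reduces to kg·s⁻³.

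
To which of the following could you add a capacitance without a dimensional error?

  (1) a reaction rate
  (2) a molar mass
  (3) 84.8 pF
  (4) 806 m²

Reference: [capacitance] = kg⁻¹·m⁻²·s⁴·A².
Each option:
  (1) [reaction rate] = m⁻³·s⁻¹·mol
  (2) [molar mass] = kg·mol⁻¹
  (3) F = C·V⁻¹ = kg⁻¹·m⁻²·s⁴·A²  ← same
  (4) m²
Only (3) matches kg⁻¹·m⁻²·s⁴·A².

(3)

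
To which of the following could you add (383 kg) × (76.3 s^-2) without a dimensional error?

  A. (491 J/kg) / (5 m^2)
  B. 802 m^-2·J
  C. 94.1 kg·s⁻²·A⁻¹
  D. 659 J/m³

Reference: [kg] · [s⁻²] = kg·s⁻².
Each option:
  A. [m²·s⁻²] / [m²] = s⁻²
  B. J·m⁻² = N·m·m⁻² = kg·s⁻²  ← same
  C. kg·s⁻²·A⁻¹
  D. J·m⁻³ = N·m·m⁻³ = kg·m⁻¹·s⁻²
Only B. matches kg·s⁻².

B.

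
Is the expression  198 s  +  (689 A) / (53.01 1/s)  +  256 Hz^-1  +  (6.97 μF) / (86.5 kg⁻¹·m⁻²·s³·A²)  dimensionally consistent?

Work out the base dimensions of each:
  198 s:  s
  (689 A) / (53.01 1/s):  [A] / [s⁻¹] = s·A
  256 Hz^-1:  Hz⁻¹ = (s⁻¹)⁻¹ = s
  (6.97 μF) / (86.5 kg⁻¹·m⁻²·s³·A²):  [kg⁻¹·m⁻²·s⁴·A²] / [kg⁻¹·m⁻²·s³·A²] = s
The terms do not share a single dimension (s vs s·A).

No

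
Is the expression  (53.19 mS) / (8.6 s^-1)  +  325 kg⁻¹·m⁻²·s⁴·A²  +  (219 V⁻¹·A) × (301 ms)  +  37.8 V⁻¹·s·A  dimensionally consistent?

Work out the base dimensions of each:
  (53.19 mS) / (8.6 s^-1):  [kg⁻¹·m⁻²·s³·A²] / [s⁻¹] = kg⁻¹·m⁻²·s⁴·A²
  325 kg⁻¹·m⁻²·s⁴·A²:  kg⁻¹·m⁻²·s⁴·A²
  (219 V⁻¹·A) × (301 ms):  [kg⁻¹·m⁻²·s³·A²] · [s] = kg⁻¹·m⁻²·s⁴·A²
  37.8 V⁻¹·s·A:  A·s·V⁻¹ = A·s·(J·C⁻¹)⁻¹ = kg⁻¹·m⁻²·s⁴·A²
Every term reduces to kg⁻¹·m⁻²·s⁴·A².

Yes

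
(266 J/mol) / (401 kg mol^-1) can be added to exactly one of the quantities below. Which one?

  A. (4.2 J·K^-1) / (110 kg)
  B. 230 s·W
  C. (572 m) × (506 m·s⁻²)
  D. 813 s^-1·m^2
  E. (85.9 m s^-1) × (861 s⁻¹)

Reference: [kg·m²·s⁻²·mol⁻¹] / [kg·mol⁻¹] = m²·s⁻².
Each option:
  A. [kg·m²·s⁻²·K⁻¹] / [kg] = m²·s⁻²·K⁻¹
  B. W·s = J·s⁻¹·s = kg·m²·s⁻²
  C. [m] · [m·s⁻²] = m²·s⁻²  ← same
  D. m²·s⁻¹
  E. [m·s⁻¹] · [s⁻¹] = m·s⁻²
Only C. matches m²·s⁻².

C.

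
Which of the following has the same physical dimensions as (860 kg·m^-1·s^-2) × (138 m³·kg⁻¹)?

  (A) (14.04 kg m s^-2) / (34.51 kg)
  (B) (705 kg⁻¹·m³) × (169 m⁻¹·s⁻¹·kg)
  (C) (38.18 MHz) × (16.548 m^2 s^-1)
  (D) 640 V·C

Reference: [kg·m⁻¹·s⁻²] · [kg⁻¹·m³] = m²·s⁻².
Each option:
  (A) [kg·m·s⁻²] / [kg] = m·s⁻²
  (B) [kg⁻¹·m³] · [kg·m⁻¹·s⁻¹] = m²·s⁻¹
  (C) [s⁻¹] · [m²·s⁻¹] = m²·s⁻²  ← same
  (D) C·V = s·A·J·C⁻¹ = kg·m²·s⁻²
Only (C) matches m²·s⁻².

(C)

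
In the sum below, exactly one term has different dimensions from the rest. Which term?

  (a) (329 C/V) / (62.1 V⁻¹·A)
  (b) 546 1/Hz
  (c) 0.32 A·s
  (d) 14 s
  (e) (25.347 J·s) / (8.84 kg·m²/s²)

(c)

Work out the base dimensions of each:
  (a) [kg⁻¹·m⁻²·s⁴·A²] / [kg⁻¹·m⁻²·s³·A²] = s
  (b) Hz⁻¹ = (s⁻¹)⁻¹ = s
  (c) A·s = s·A
  (d) s
  (e) [kg·m²·s⁻¹] / [kg·m²·s⁻²] = s
All reduce to s except (c), which is s·A.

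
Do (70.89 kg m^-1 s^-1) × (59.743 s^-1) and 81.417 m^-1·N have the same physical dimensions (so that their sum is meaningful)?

No

In SI base units:
  (70.89 kg m^-1 s^-1) × (59.743 s^-1):  [kg·m⁻¹·s⁻¹] · [s⁻¹] = kg·m⁻¹·s⁻²
  81.417 m^-1·N:  N·m⁻¹ = kg·m·s⁻²·m⁻¹ = kg·s⁻²
kg·m⁻¹·s⁻² ≠ kg·s⁻², so they cannot be added.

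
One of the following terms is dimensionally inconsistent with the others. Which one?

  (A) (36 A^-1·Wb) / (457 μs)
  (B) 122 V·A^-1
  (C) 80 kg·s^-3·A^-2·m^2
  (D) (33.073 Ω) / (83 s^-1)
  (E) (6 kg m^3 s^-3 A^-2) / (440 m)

(D)

In SI base units:
  (A) [kg·m²·s⁻²·A⁻²] / [s] = kg·m²·s⁻³·A⁻²
  (B) V·A⁻¹ = J·C⁻¹·A⁻¹ = kg·m²·s⁻³·A⁻²
  (C) kg·m²·s⁻³·A⁻²
  (D) [kg·m²·s⁻³·A⁻²] / [s⁻¹] = kg·m²·s⁻²·A⁻²
  (E) [kg·m³·s⁻³·A⁻²] / [m] = kg·m²·s⁻³·A⁻²
All reduce to kg·m²·s⁻³·A⁻² except (D), which is kg·m²·s⁻²·A⁻².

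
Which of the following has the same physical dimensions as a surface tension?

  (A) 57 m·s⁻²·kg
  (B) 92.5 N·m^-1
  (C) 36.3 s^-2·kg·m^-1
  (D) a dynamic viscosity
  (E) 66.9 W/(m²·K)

(B)

Reference: [surface tension] = kg·s⁻².
Each option:
  (A) kg·m·s⁻²
  (B) N·m⁻¹ = kg·m·s⁻²·m⁻¹ = kg·s⁻²  ← same
  (C) kg·m⁻¹·s⁻²
  (D) [dynamic viscosity] = kg·m⁻¹·s⁻¹
  (E) W·m⁻²·K⁻¹ = J·s⁻¹·m⁻²·K⁻¹ = kg·s⁻³·K⁻¹
Only (B) matches kg·s⁻².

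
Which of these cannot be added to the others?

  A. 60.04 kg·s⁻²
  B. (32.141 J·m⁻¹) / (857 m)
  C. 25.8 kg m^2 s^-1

Reduce each to base SI dimensions:
  A. kg·s⁻²
  B. [kg·m·s⁻²] / [m] = kg·s⁻²
  C. kg·m²·s⁻¹
All reduce to kg·s⁻² except C., which is kg·m²·s⁻¹.

C.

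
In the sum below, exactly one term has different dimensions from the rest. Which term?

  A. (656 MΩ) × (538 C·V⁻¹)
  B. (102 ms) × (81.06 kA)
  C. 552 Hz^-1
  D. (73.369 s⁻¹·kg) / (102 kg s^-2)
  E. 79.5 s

B.

Dimensions:
  A. [kg·m²·s⁻³·A⁻²] · [kg⁻¹·m⁻²·s⁴·A²] = s
  B. [s] · [A] = s·A
  C. Hz⁻¹ = (s⁻¹)⁻¹ = s
  D. [kg·s⁻¹] / [kg·s⁻²] = s
  E. s
All reduce to s except B., which is s·A.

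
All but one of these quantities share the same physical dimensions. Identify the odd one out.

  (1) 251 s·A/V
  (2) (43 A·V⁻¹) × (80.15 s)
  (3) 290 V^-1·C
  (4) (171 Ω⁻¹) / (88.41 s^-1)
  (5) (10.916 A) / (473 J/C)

In SI base units:
  (1) A·s·V⁻¹ = A·s·(J·C⁻¹)⁻¹ = kg⁻¹·m⁻²·s⁴·A²
  (2) [kg⁻¹·m⁻²·s³·A²] · [s] = kg⁻¹·m⁻²·s⁴·A²
  (3) C·V⁻¹ = s·A·(J·C⁻¹)⁻¹ = kg⁻¹·m⁻²·s⁴·A²
  (4) [kg⁻¹·m⁻²·s³·A²] / [s⁻¹] = kg⁻¹·m⁻²·s⁴·A²
  (5) [A] / [kg·m²·s⁻³·A⁻¹] = kg⁻¹·m⁻²·s³·A²
All reduce to kg⁻¹·m⁻²·s⁴·A² except (5), which is kg⁻¹·m⁻²·s³·A².

(5)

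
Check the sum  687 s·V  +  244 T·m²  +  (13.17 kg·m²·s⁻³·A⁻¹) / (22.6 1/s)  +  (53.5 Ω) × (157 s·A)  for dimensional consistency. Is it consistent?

Yes

Expand each in SI base units:
  687 s·V:  V·s = J·C⁻¹·s = kg·m²·s⁻²·A⁻¹
  244 T·m²:  T·m² = Wb·m⁻²·m² = kg·m²·s⁻²·A⁻¹
  (13.17 kg·m²·s⁻³·A⁻¹) / (22.6 1/s):  [kg·m²·s⁻³·A⁻¹] / [s⁻¹] = kg·m²·s⁻²·A⁻¹
  (53.5 Ω) × (157 s·A):  [kg·m²·s⁻³·A⁻²] · [s·A] = kg·m²·s⁻²·A⁻¹
Every term reduces to kg·m²·s⁻²·A⁻¹.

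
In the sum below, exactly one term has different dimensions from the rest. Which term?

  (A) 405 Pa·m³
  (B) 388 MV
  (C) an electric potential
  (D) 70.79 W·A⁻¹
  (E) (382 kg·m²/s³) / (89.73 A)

(A)

In SI base units:
  (A) Pa·m³ = N·m⁻²·m³ = kg·m²·s⁻²
  (B) V = J·C⁻¹ = kg·m²·s⁻³·A⁻¹
  (C) [electric potential] = kg·m²·s⁻³·A⁻¹
  (D) W·A⁻¹ = J·s⁻¹·A⁻¹ = kg·m²·s⁻³·A⁻¹
  (E) [kg·m²·s⁻³] / [A] = kg·m²·s⁻³·A⁻¹
All reduce to kg·m²·s⁻³·A⁻¹ except (A), which is kg·m²·s⁻².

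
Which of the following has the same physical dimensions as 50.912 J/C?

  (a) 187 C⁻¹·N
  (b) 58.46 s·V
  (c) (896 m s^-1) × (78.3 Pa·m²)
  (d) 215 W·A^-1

Reference: J·C⁻¹ = N·m·(s·A)⁻¹ = kg·m²·s⁻³·A⁻¹.
Each option:
  (a) N·C⁻¹ = kg·m·s⁻²·(s·A)⁻¹ = kg·m·s⁻³·A⁻¹
  (b) V·s = J·C⁻¹·s = kg·m²·s⁻²·A⁻¹
  (c) [m·s⁻¹] · [kg·m·s⁻²] = kg·m²·s⁻³
  (d) W·A⁻¹ = J·s⁻¹·A⁻¹ = kg·m²·s⁻³·A⁻¹  ← same
Only (d) matches kg·m²·s⁻³·A⁻¹.

(d)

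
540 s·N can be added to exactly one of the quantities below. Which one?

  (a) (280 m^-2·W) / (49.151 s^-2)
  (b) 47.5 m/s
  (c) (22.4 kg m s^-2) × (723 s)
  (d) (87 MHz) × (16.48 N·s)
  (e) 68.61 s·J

Reference: N·s = kg·m·s⁻²·s = kg·m·s⁻¹.
Each option:
  (a) [kg·s⁻³] / [s⁻²] = kg·s⁻¹
  (b) m·s⁻¹
  (c) [kg·m·s⁻²] · [s] = kg·m·s⁻¹  ← same
  (d) [s⁻¹] · [kg·m·s⁻¹] = kg·m·s⁻²
  (e) J·s = N·m·s = kg·m²·s⁻¹
Only (c) matches kg·m·s⁻¹.

(c)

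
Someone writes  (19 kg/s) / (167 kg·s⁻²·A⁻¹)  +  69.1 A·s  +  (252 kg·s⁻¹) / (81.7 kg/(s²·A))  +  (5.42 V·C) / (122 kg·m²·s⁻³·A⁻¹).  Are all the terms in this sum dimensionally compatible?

Yes

In SI base units:
  (19 kg/s) / (167 kg·s⁻²·A⁻¹):  [kg·s⁻¹] / [kg·s⁻²·A⁻¹] = s·A
  69.1 A·s:  A·s = s·A
  (252 kg·s⁻¹) / (81.7 kg/(s²·A)):  [kg·s⁻¹] / [kg·s⁻²·A⁻¹] = s·A
  (5.42 V·C) / (122 kg·m²·s⁻³·A⁻¹):  [kg·m²·s⁻²] / [kg·m²·s⁻³·A⁻¹] = s·A
Every term reduces to s·A.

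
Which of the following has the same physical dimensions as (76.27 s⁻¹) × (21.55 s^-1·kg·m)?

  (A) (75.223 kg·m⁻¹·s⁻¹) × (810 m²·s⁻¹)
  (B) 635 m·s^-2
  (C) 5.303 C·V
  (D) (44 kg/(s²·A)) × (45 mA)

Reference: [s⁻¹] · [kg·m·s⁻¹] = kg·m·s⁻².
Each option:
  (A) [kg·m⁻¹·s⁻¹] · [m²·s⁻¹] = kg·m·s⁻²  ← same
  (B) m·s⁻²
  (C) C·V = s·A·J·C⁻¹ = kg·m²·s⁻²
  (D) [kg·s⁻²·A⁻¹] · [A] = kg·s⁻²
Only (A) matches kg·m·s⁻².

(A)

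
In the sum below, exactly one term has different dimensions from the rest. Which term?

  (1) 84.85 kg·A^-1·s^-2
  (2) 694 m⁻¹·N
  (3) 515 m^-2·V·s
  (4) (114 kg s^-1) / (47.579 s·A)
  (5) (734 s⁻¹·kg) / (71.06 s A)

Work out the base dimensions of each:
  (1) kg·s⁻²·A⁻¹
  (2) N·m⁻¹ = kg·m·s⁻²·m⁻¹ = kg·s⁻²
  (3) V·s·m⁻² = J·C⁻¹·s·m⁻² = kg·s⁻²·A⁻¹
  (4) [kg·s⁻¹] / [s·A] = kg·s⁻²·A⁻¹
  (5) [kg·s⁻¹] / [s·A] = kg·s⁻²·A⁻¹
All reduce to kg·s⁻²·A⁻¹ except (2), which is kg·s⁻².

(2)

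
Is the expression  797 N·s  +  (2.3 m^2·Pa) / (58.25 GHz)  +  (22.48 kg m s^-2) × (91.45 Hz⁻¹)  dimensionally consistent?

Dimensions:
  797 N·s:  N·s = kg·m·s⁻²·s = kg·m·s⁻¹
  (2.3 m^2·Pa) / (58.25 GHz):  [kg·m·s⁻²] / [s⁻¹] = kg·m·s⁻¹
  (22.48 kg m s^-2) × (91.45 Hz⁻¹):  [kg·m·s⁻²] · [s] = kg·m·s⁻¹
Every term reduces to kg·m·s⁻¹.

Yes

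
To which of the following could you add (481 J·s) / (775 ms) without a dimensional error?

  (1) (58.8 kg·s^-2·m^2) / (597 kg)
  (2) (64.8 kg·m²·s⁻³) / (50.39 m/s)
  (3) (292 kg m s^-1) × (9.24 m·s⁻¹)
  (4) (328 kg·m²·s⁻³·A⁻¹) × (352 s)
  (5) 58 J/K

(3)

Reference: [kg·m²·s⁻¹] / [s] = kg·m²·s⁻².
Each option:
  (1) [kg·m²·s⁻²] / [kg] = m²·s⁻²
  (2) [kg·m²·s⁻³] / [m·s⁻¹] = kg·m·s⁻²
  (3) [kg·m·s⁻¹] · [m·s⁻¹] = kg·m²·s⁻²  ← same
  (4) [kg·m²·s⁻³·A⁻¹] · [s] = kg·m²·s⁻²·A⁻¹
  (5) J·K⁻¹ = N·m·K⁻¹ = kg·m²·s⁻²·K⁻¹
Only (3) matches kg·m²·s⁻².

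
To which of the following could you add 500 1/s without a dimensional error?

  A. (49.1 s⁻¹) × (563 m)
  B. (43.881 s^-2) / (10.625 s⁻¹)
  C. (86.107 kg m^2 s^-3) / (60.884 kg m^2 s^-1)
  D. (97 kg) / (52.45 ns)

Reference: s⁻¹.
Each option:
  A. [s⁻¹] · [m] = m·s⁻¹
  B. [s⁻²] / [s⁻¹] = s⁻¹  ← same
  C. [kg·m²·s⁻³] / [kg·m²·s⁻¹] = s⁻²
  D. [kg] / [s] = kg·s⁻¹
Only B. matches s⁻¹.

B.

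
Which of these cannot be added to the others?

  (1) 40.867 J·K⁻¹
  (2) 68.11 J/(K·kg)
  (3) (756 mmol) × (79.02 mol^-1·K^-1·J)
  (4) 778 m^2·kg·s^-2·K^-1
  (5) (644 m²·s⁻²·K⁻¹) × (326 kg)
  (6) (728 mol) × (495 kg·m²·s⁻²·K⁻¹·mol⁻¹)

(2)

In SI base units:
  (1) J·K⁻¹ = N·m·K⁻¹ = kg·m²·s⁻²·K⁻¹
  (2) J·kg⁻¹·K⁻¹ = N·m·kg⁻¹·K⁻¹ = m²·s⁻²·K⁻¹
  (3) [mol] · [kg·m²·s⁻²·K⁻¹·mol⁻¹] = kg·m²·s⁻²·K⁻¹
  (4) kg·m²·s⁻²·K⁻¹
  (5) [m²·s⁻²·K⁻¹] · [kg] = kg·m²·s⁻²·K⁻¹
  (6) [mol] · [kg·m²·s⁻²·K⁻¹·mol⁻¹] = kg·m²·s⁻²·K⁻¹
All reduce to kg·m²·s⁻²·K⁻¹ except (2), which is m²·s⁻²·K⁻¹.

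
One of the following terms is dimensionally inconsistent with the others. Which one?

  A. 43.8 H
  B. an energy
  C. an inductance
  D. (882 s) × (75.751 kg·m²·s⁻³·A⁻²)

Reduce each to base SI dimensions:
  A. H = V·s·A⁻¹ = kg·m²·s⁻²·A⁻²
  B. [energy] = kg·m²·s⁻²
  C. [inductance] = kg·m²·s⁻²·A⁻²
  D. [s] · [kg·m²·s⁻³·A⁻²] = kg·m²·s⁻²·A⁻²
All reduce to kg·m²·s⁻²·A⁻² except B., which is kg·m²·s⁻².

B.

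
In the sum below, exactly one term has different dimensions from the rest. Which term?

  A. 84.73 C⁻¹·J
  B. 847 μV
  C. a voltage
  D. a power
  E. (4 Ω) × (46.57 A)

D.

Expand each in SI base units:
  A. J·C⁻¹ = N·m·(s·A)⁻¹ = kg·m²·s⁻³·A⁻¹
  B. V = J·C⁻¹ = kg·m²·s⁻³·A⁻¹
  C. [voltage] = kg·m²·s⁻³·A⁻¹
  D. [power] = kg·m²·s⁻³
  E. [kg·m²·s⁻³·A⁻²] · [A] = kg·m²·s⁻³·A⁻¹
All reduce to kg·m²·s⁻³·A⁻¹ except D., which is kg·m²·s⁻³.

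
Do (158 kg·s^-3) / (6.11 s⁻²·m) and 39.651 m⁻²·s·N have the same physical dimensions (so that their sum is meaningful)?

Yes

Expand each in SI base units:
  (158 kg·s^-3) / (6.11 s⁻²·m):  [kg·s⁻³] / [m·s⁻²] = kg·m⁻¹·s⁻¹
  39.651 m⁻²·s·N:  N·s·m⁻² = kg·m·s⁻²·s·m⁻² = kg·m⁻¹·s⁻¹
Both are kg·m⁻¹·s⁻¹, so they have the same dimensions and can be added.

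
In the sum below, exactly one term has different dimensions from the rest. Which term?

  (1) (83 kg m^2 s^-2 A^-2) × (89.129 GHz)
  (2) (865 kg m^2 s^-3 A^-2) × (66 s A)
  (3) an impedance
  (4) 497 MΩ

Reduce each to base SI dimensions:
  (1) [kg·m²·s⁻²·A⁻²] · [s⁻¹] = kg·m²·s⁻³·A⁻²
  (2) [kg·m²·s⁻³·A⁻²] · [s·A] = kg·m²·s⁻²·A⁻¹
  (3) [impedance] = kg·m²·s⁻³·A⁻²
  (4) Ω = V·A⁻¹ = kg·m²·s⁻³·A⁻²
All reduce to kg·m²·s⁻³·A⁻² except (2), which is kg·m²·s⁻²·A⁻¹.

(2)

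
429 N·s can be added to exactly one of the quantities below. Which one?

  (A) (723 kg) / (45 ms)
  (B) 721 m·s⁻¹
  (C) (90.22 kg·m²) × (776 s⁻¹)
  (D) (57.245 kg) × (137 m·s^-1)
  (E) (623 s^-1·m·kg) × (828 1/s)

(D)

Reference: N·s = kg·m·s⁻²·s = kg·m·s⁻¹.
Each option:
  (A) [kg] / [s] = kg·s⁻¹
  (B) m·s⁻¹
  (C) [kg·m²] · [s⁻¹] = kg·m²·s⁻¹
  (D) [kg] · [m·s⁻¹] = kg·m·s⁻¹  ← same
  (E) [kg·m·s⁻¹] · [s⁻¹] = kg·m·s⁻²
Only (D) matches kg·m·s⁻¹.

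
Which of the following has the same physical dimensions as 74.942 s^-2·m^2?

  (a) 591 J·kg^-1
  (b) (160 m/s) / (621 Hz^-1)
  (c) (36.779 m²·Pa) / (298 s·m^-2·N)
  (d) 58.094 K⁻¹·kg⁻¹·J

(a)

Reference: m²·s⁻².
Each option:
  (a) J·kg⁻¹ = N·m·kg⁻¹ = m²·s⁻²  ← same
  (b) [m·s⁻¹] / [s] = m·s⁻²
  (c) [kg·m·s⁻²] / [kg·m⁻¹·s⁻¹] = m²·s⁻¹
  (d) J·kg⁻¹·K⁻¹ = N·m·kg⁻¹·K⁻¹ = m²·s⁻²·K⁻¹
Only (a) matches m²·s⁻².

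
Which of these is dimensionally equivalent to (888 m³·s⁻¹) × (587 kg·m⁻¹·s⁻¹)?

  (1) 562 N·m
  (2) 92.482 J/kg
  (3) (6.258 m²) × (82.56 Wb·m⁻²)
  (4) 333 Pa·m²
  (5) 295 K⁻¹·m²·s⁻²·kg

Reference: [m³·s⁻¹] · [kg·m⁻¹·s⁻¹] = kg·m²·s⁻².
Each option:
  (1) N·m = kg·m·s⁻²·m = kg·m²·s⁻²  ← same
  (2) J·kg⁻¹ = N·m·kg⁻¹ = m²·s⁻²
  (3) [m²] · [kg·s⁻²·A⁻¹] = kg·m²·s⁻²·A⁻¹
  (4) Pa·m² = N·m⁻²·m² = kg·m·s⁻²
  (5) kg·m²·s⁻²·K⁻¹
Only (1) matches kg·m²·s⁻².

(1)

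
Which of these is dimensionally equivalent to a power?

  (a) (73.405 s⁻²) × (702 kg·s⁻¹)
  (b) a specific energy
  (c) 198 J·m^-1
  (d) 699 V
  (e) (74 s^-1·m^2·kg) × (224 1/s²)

(e)

Reference: [power] = kg·m²·s⁻³.
Each option:
  (a) [s⁻²] · [kg·s⁻¹] = kg·s⁻³
  (b) [specific energy] = m²·s⁻²
  (c) J·m⁻¹ = N·m·m⁻¹ = kg·m·s⁻²
  (d) V = J·C⁻¹ = kg·m²·s⁻³·A⁻¹
  (e) [kg·m²·s⁻¹] · [s⁻²] = kg·m²·s⁻³  ← same
Only (e) matches kg·m²·s⁻³.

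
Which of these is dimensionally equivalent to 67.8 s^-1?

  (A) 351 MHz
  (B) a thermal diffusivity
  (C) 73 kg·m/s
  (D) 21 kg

(A)

Reference: s⁻¹.
Each option:
  (A) Hz = s⁻¹  ← same
  (B) [thermal diffusivity] = m²·s⁻¹
  (C) kg·m·s⁻¹
  (D) kg
Only (A) matches s⁻¹.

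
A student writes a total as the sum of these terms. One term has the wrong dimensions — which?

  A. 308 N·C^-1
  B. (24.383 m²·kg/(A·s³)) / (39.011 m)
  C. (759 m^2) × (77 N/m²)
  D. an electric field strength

C.

Work out the base dimensions of each:
  A. N·C⁻¹ = kg·m·s⁻²·(s·A)⁻¹ = kg·m·s⁻³·A⁻¹
  B. [kg·m²·s⁻³·A⁻¹] / [m] = kg·m·s⁻³·A⁻¹
  C. [m²] · [kg·m⁻¹·s⁻²] = kg·m·s⁻²
  D. [electric field strength] = kg·m·s⁻³·A⁻¹
All reduce to kg·m·s⁻³·A⁻¹ except C., which is kg·m·s⁻².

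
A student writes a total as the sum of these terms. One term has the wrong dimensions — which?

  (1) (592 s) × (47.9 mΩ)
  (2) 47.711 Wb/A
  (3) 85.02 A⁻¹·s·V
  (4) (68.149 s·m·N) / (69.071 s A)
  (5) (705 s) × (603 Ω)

(4)

Dimensions:
  (1) [s] · [kg·m²·s⁻³·A⁻²] = kg·m²·s⁻²·A⁻²
  (2) Wb·A⁻¹ = V·s·A⁻¹ = kg·m²·s⁻²·A⁻²
  (3) V·s·A⁻¹ = J·C⁻¹·s·A⁻¹ = kg·m²·s⁻²·A⁻²
  (4) [kg·m²·s⁻¹] / [s·A] = kg·m²·s⁻²·A⁻¹
  (5) [s] · [kg·m²·s⁻³·A⁻²] = kg·m²·s⁻²·A⁻²
All reduce to kg·m²·s⁻²·A⁻² except (4), which is kg·m²·s⁻²·A⁻¹.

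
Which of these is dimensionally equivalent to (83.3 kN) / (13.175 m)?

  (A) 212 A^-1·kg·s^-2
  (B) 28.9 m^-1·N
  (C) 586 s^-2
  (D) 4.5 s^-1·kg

Reference: [kg·m·s⁻²] / [m] = kg·s⁻².
Each option:
  (A) kg·s⁻²·A⁻¹
  (B) N·m⁻¹ = kg·m·s⁻²·m⁻¹ = kg·s⁻²  ← same
  (C) s⁻²
  (D) kg·s⁻¹
Only (B) matches kg·s⁻².

(B)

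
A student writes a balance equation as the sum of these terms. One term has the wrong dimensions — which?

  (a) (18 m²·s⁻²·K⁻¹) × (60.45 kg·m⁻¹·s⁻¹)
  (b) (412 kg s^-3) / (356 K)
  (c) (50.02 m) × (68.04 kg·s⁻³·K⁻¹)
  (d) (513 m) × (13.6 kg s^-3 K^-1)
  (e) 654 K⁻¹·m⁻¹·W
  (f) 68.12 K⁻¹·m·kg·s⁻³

In SI base units:
  (a) [m²·s⁻²·K⁻¹] · [kg·m⁻¹·s⁻¹] = kg·m·s⁻³·K⁻¹
  (b) [kg·s⁻³] / [K] = kg·s⁻³·K⁻¹
  (c) [m] · [kg·s⁻³·K⁻¹] = kg·m·s⁻³·K⁻¹
  (d) [m] · [kg·s⁻³·K⁻¹] = kg·m·s⁻³·K⁻¹
  (e) W·m⁻¹·K⁻¹ = J·s⁻¹·m⁻¹·K⁻¹ = kg·m·s⁻³·K⁻¹
  (f) kg·m·s⁻³·K⁻¹
All reduce to kg·m·s⁻³·K⁻¹ except (b), which is kg·s⁻³·K⁻¹.

(b)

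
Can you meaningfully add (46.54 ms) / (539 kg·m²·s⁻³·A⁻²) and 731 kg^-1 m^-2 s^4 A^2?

Yes

Dimensions:
  (46.54 ms) / (539 kg·m²·s⁻³·A⁻²):  [s] / [kg·m²·s⁻³·A⁻²] = kg⁻¹·m⁻²·s⁴·A²
  731 kg^-1 m^-2 s^4 A^2:  kg⁻¹·m⁻²·s⁴·A²
Both are kg⁻¹·m⁻²·s⁴·A², so they have the same dimensions and can be added.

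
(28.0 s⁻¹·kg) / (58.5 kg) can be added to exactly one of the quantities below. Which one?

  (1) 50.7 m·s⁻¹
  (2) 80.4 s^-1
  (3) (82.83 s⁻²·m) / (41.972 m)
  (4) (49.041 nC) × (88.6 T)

(2)

Reference: [kg·s⁻¹] / [kg] = s⁻¹.
Each option:
  (1) m·s⁻¹
  (2) s⁻¹  ← same
  (3) [m·s⁻²] / [m] = s⁻²
  (4) [s·A] · [kg·s⁻²·A⁻¹] = kg·s⁻¹
Only (2) matches s⁻¹.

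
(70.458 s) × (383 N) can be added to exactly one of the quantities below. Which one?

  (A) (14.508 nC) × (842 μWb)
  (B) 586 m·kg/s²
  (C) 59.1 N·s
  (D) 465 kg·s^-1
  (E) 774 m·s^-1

Reference: [s] · [kg·m·s⁻²] = kg·m·s⁻¹.
Each option:
  (A) [s·A] · [kg·m²·s⁻²·A⁻¹] = kg·m²·s⁻¹
  (B) kg·m·s⁻²
  (C) N·s = kg·m·s⁻²·s = kg·m·s⁻¹  ← same
  (D) kg·s⁻¹
  (E) m·s⁻¹
Only (C) matches kg·m·s⁻¹.

(C)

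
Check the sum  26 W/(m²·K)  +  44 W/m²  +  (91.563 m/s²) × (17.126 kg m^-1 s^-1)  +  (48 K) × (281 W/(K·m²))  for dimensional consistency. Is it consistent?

No

In SI base units:
  26 W/(m²·K):  W·m⁻²·K⁻¹ = J·s⁻¹·m⁻²·K⁻¹ = kg·s⁻³·K⁻¹
  44 W/m²:  W·m⁻² = J·s⁻¹·m⁻² = kg·s⁻³
  (91.563 m/s²) × (17.126 kg m^-1 s^-1):  [m·s⁻²] · [kg·m⁻¹·s⁻¹] = kg·s⁻³
  (48 K) × (281 W/(K·m²)):  [K] · [kg·s⁻³·K⁻¹] = kg·s⁻³
The terms do not share a single dimension (kg·s⁻³ vs kg·s⁻³·K⁻¹).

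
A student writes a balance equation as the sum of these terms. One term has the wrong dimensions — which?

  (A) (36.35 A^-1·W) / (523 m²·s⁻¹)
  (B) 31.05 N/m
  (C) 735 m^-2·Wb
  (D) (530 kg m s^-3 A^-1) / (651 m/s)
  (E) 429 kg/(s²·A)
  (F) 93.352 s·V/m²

(B)

Dimensions:
  (A) [kg·m²·s⁻³·A⁻¹] / [m²·s⁻¹] = kg·s⁻²·A⁻¹
  (B) N·m⁻¹ = kg·m·s⁻²·m⁻¹ = kg·s⁻²
  (C) Wb·m⁻² = V·s·m⁻² = kg·s⁻²·A⁻¹
  (D) [kg·m·s⁻³·A⁻¹] / [m·s⁻¹] = kg·s⁻²·A⁻¹
  (E) kg·s⁻²·A⁻¹
  (F) V·s·m⁻² = J·C⁻¹·s·m⁻² = kg·s⁻²·A⁻¹
All reduce to kg·s⁻²·A⁻¹ except (B), which is kg·s⁻².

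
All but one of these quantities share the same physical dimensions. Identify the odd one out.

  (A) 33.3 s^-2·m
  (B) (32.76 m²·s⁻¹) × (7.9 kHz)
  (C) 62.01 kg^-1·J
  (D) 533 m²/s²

In SI base units:
  (A) m·s⁻²
  (B) [m²·s⁻¹] · [s⁻¹] = m²·s⁻²
  (C) J·kg⁻¹ = N·m·kg⁻¹ = m²·s⁻²
  (D) m²·s⁻²
All reduce to m²·s⁻² except (A), which is m·s⁻².

(A)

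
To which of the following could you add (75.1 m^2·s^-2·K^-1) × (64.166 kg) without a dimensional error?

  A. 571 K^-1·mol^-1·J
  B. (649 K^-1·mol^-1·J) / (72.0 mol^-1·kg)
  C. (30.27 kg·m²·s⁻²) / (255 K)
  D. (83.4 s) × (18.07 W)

Reference: [m²·s⁻²·K⁻¹] · [kg] = kg·m²·s⁻²·K⁻¹.
Each option:
  A. J·mol⁻¹·K⁻¹ = N·m·mol⁻¹·K⁻¹ = kg·m²·s⁻²·K⁻¹·mol⁻¹
  B. [kg·m²·s⁻²·K⁻¹·mol⁻¹] / [kg·mol⁻¹] = m²·s⁻²·K⁻¹
  C. [kg·m²·s⁻²] / [K] = kg·m²·s⁻²·K⁻¹  ← same
  D. [s] · [kg·m²·s⁻³] = kg·m²·s⁻²
Only C. matches kg·m²·s⁻²·K⁻¹.

C.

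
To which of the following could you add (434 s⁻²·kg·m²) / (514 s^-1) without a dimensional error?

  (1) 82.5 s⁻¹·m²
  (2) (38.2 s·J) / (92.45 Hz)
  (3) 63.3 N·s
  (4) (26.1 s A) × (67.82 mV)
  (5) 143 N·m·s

(5)

Reference: [kg·m²·s⁻²] / [s⁻¹] = kg·m²·s⁻¹.
Each option:
  (1) m²·s⁻¹
  (2) [kg·m²·s⁻¹] / [s⁻¹] = kg·m²
  (3) N·s = kg·m·s⁻²·s = kg·m·s⁻¹
  (4) [s·A] · [kg·m²·s⁻³·A⁻¹] = kg·m²·s⁻²
  (5) N·m·s = kg·m·s⁻²·m·s = kg·m²·s⁻¹  ← same
Only (5) matches kg·m²·s⁻¹.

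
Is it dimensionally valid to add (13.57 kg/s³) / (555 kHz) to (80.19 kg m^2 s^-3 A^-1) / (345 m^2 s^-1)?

Reduce each to base SI dimensions:
  (13.57 kg/s³) / (555 kHz):  [kg·s⁻³] / [s⁻¹] = kg·s⁻²
  (80.19 kg m^2 s^-3 A^-1) / (345 m^2 s^-1):  [kg·m²·s⁻³·A⁻¹] / [m²·s⁻¹] = kg·s⁻²·A⁻¹
kg·s⁻² ≠ kg·s⁻²·A⁻¹, so they cannot be added.

No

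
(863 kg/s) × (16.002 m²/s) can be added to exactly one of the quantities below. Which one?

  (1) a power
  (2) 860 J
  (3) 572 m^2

Reference: [kg·s⁻¹] · [m²·s⁻¹] = kg·m²·s⁻².
Each option:
  (1) [power] = kg·m²·s⁻³
  (2) J = N·m = kg·m²·s⁻²  ← same
  (3) m²
Only (2) matches kg·m²·s⁻².

(2)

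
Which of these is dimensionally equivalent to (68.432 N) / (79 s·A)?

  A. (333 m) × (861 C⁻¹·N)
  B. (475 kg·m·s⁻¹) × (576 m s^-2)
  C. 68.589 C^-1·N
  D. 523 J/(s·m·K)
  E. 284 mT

Reference: [kg·m·s⁻²] / [s·A] = kg·m·s⁻³·A⁻¹.
Each option:
  A. [m] · [kg·m·s⁻³·A⁻¹] = kg·m²·s⁻³·A⁻¹
  B. [kg·m·s⁻¹] · [m·s⁻²] = kg·m²·s⁻³
  C. N·C⁻¹ = kg·m·s⁻²·(s·A)⁻¹ = kg·m·s⁻³·A⁻¹  ← same
  D. J·s⁻¹·m⁻¹·K⁻¹ = N·m·s⁻¹·m⁻¹·K⁻¹ = kg·m·s⁻³·K⁻¹
  E. T = Wb·m⁻² = kg·s⁻²·A⁻¹
Only C. matches kg·m·s⁻³·A⁻¹.

C.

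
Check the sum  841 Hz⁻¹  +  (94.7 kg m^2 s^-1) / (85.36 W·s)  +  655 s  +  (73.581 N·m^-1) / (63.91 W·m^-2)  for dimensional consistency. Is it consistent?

Expand each in SI base units:
  841 Hz⁻¹:  Hz⁻¹ = (s⁻¹)⁻¹ = s
  (94.7 kg m^2 s^-1) / (85.36 W·s):  [kg·m²·s⁻¹] / [kg·m²·s⁻²] = s
  655 s:  s
  (73.581 N·m^-1) / (63.91 W·m^-2):  [kg·s⁻²] / [kg·s⁻³] = s
Every term reduces to s.

Yes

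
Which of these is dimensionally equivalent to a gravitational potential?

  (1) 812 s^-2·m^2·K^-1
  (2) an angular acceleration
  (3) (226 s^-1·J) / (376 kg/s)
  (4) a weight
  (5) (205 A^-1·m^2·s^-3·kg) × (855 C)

(3)

Reference: [gravitational potential] = m²·s⁻².
Each option:
  (1) m²·s⁻²·K⁻¹
  (2) [angular acceleration] = s⁻²
  (3) [kg·m²·s⁻³] / [kg·s⁻¹] = m²·s⁻²  ← same
  (4) [weight] = kg·m·s⁻²
  (5) [kg·m²·s⁻³·A⁻¹] · [s·A] = kg·m²·s⁻²
Only (3) matches m²·s⁻².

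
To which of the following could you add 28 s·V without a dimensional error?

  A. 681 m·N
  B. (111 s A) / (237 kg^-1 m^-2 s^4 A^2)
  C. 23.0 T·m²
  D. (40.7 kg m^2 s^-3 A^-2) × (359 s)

Reference: V·s = J·C⁻¹·s = kg·m²·s⁻²·A⁻¹.
Each option:
  A. N·m = kg·m·s⁻²·m = kg·m²·s⁻²
  B. [s·A] / [kg⁻¹·m⁻²·s⁴·A²] = kg·m²·s⁻³·A⁻¹
  C. T·m² = Wb·m⁻²·m² = kg·m²·s⁻²·A⁻¹  ← same
  D. [kg·m²·s⁻³·A⁻²] · [s] = kg·m²·s⁻²·A⁻²
Only C. matches kg·m²·s⁻²·A⁻¹.

C.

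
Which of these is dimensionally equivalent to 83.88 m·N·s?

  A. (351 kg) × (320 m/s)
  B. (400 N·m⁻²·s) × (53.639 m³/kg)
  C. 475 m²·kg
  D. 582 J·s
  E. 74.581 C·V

D.

Reference: N·m·s = kg·m·s⁻²·m·s = kg·m²·s⁻¹.
Each option:
  A. [kg] · [m·s⁻¹] = kg·m·s⁻¹
  B. [kg·m⁻¹·s⁻¹] · [kg⁻¹·m³] = m²·s⁻¹
  C. kg·m²
  D. J·s = N·m·s = kg·m²·s⁻¹  ← same
  E. C·V = s·A·J·C⁻¹ = kg·m²·s⁻²
Only D. matches kg·m²·s⁻¹.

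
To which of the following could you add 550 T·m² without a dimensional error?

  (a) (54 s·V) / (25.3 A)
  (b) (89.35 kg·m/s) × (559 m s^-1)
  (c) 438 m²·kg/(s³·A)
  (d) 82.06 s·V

(d)

Reference: T·m² = Wb·m⁻²·m² = kg·m²·s⁻²·A⁻¹.
Each option:
  (a) [kg·m²·s⁻²·A⁻¹] / [A] = kg·m²·s⁻²·A⁻²
  (b) [kg·m·s⁻¹] · [m·s⁻¹] = kg·m²·s⁻²
  (c) kg·m²·s⁻³·A⁻¹
  (d) V·s = J·C⁻¹·s = kg·m²·s⁻²·A⁻¹  ← same
Only (d) matches kg·m²·s⁻²·A⁻¹.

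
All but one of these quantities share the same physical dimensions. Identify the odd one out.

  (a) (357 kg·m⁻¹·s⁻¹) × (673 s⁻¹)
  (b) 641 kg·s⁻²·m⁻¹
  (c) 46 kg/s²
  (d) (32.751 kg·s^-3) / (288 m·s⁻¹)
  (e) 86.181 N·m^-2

(c)

Expand each in SI base units:
  (a) [kg·m⁻¹·s⁻¹] · [s⁻¹] = kg·m⁻¹·s⁻²
  (b) kg·m⁻¹·s⁻²
  (c) kg·s⁻²
  (d) [kg·s⁻³] / [m·s⁻¹] = kg·m⁻¹·s⁻²
  (e) N·m⁻² = kg·m·s⁻²·m⁻² = kg·m⁻¹·s⁻²
All reduce to kg·m⁻¹·s⁻² except (c), which is kg·s⁻².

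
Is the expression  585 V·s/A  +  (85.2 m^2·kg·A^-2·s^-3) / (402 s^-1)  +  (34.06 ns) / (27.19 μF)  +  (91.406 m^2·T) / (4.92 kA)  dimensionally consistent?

Work out the base dimensions of each:
  585 V·s/A:  V·s·A⁻¹ = J·C⁻¹·s·A⁻¹ = kg·m²·s⁻²·A⁻²
  (85.2 m^2·kg·A^-2·s^-3) / (402 s^-1):  [kg·m²·s⁻³·A⁻²] / [s⁻¹] = kg·m²·s⁻²·A⁻²
  (34.06 ns) / (27.19 μF):  [s] / [kg⁻¹·m⁻²·s⁴·A²] = kg·m²·s⁻³·A⁻²
  (91.406 m^2·T) / (4.92 kA):  [kg·m²·s⁻²·A⁻¹] / [A] = kg·m²·s⁻²·A⁻²
The terms do not share a single dimension (kg·m²·s⁻²·A⁻² vs kg·m²·s⁻³·A⁻²).

No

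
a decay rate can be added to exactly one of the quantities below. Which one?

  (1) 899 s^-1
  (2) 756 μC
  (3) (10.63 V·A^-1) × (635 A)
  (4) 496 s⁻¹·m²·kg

(1)

Reference: [decay rate] = s⁻¹.
Each option:
  (1) s⁻¹  ← same
  (2) C = s·A
  (3) [kg·m²·s⁻³·A⁻²] · [A] = kg·m²·s⁻³·A⁻¹
  (4) kg·m²·s⁻¹
Only (1) matches s⁻¹.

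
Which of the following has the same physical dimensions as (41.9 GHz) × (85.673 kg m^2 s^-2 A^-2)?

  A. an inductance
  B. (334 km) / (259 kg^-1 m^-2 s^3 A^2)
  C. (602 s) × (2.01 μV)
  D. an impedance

Reference: [s⁻¹] · [kg·m²·s⁻²·A⁻²] = kg·m²·s⁻³·A⁻².
Each option:
  A. [inductance] = kg·m²·s⁻²·A⁻²
  B. [m] / [kg⁻¹·m⁻²·s³·A²] = kg·m³·s⁻³·A⁻²
  C. [s] · [kg·m²·s⁻³·A⁻¹] = kg·m²·s⁻²·A⁻¹
  D. [impedance] = kg·m²·s⁻³·A⁻²  ← same
Only D. matches kg·m²·s⁻³·A⁻².

D.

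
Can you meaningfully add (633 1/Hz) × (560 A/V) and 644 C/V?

Yes

Work out the base dimensions of each:
  (633 1/Hz) × (560 A/V):  [s] · [kg⁻¹·m⁻²·s³·A²] = kg⁻¹·m⁻²·s⁴·A²
  644 C/V:  C·V⁻¹ = s·A·(J·C⁻¹)⁻¹ = kg⁻¹·m⁻²·s⁴·A²
Both are kg⁻¹·m⁻²·s⁴·A², so they have the same dimensions and can be added.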